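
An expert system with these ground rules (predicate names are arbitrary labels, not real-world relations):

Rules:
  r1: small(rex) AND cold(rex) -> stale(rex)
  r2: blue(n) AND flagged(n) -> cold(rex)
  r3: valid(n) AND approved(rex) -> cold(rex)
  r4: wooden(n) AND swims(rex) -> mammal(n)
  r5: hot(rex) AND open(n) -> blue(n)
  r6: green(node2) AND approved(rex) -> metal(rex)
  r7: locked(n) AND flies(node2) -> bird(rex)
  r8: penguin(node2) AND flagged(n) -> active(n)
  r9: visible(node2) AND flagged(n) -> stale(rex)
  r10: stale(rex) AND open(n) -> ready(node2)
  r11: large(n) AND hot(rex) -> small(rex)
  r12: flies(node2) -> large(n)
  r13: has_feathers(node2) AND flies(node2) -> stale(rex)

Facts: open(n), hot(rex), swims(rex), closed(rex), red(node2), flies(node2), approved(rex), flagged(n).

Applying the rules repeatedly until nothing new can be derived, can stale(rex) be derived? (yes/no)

[1] r5 [hot(rex) AND open(n) -> blue(n)]; r12 [flies(node2) -> large(n)]. ⇒ new: blue(n), large(n).
[2] r2 [blue(n) AND flagged(n) -> cold(rex)]; r11 [large(n) AND hot(rex) -> small(rex)]. ⇒ new: cold(rex), small(rex).
[3] r1 [small(rex) AND cold(rex) -> stale(rex)]. ⇒ new: stale(rex).
[4] r10 [stale(rex) AND open(n) -> ready(node2)]. ⇒ new: ready(node2).
stale(rex) appears in round 3, so it is derivable.

yes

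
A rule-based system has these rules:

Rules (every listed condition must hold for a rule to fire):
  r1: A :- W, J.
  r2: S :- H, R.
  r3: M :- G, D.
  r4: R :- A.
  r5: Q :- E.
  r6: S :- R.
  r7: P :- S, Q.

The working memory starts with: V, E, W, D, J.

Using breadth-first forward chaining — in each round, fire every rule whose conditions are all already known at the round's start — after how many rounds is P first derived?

Round 1 fires r1, r5, giving A, Q.
Round 2 fires r4, giving R.
Round 3 fires r6, giving S.
Round 4 fires r7, giving P.
P first appears in round 4.

4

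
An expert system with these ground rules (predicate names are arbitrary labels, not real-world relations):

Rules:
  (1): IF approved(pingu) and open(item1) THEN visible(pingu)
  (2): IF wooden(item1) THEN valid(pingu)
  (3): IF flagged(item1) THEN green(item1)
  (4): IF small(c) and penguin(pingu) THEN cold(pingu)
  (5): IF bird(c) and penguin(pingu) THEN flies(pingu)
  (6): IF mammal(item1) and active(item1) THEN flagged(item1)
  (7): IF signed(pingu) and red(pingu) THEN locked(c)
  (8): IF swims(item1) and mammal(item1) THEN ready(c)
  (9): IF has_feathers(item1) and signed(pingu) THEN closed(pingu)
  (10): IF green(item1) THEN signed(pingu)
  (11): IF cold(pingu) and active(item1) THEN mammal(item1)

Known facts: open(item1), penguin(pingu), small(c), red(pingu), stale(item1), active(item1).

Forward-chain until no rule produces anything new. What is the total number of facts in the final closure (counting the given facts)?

Round 1: (4) [IF small(c) and penguin(pingu) THEN cold(pingu)]. New: cold(pingu).
Round 2: (11) [IF cold(pingu) and active(item1) THEN mammal(item1)]. New: mammal(item1).
Round 3: (6) [IF mammal(item1) and active(item1) THEN flagged(item1)]. New: flagged(item1).
Round 4: (3) [IF flagged(item1) THEN green(item1)]. New: green(item1).
Round 5: (10) [IF green(item1) THEN signed(pingu)]. New: signed(pingu).
Round 6: (7) [IF signed(pingu) and red(pingu) THEN locked(c)]. New: locked(c).
Closure: {active(item1), cold(pingu), flagged(item1), green(item1), locked(c), mammal(item1), open(item1), penguin(pingu), red(pingu), signed(pingu), small(c), stale(item1)} — 12 facts.

12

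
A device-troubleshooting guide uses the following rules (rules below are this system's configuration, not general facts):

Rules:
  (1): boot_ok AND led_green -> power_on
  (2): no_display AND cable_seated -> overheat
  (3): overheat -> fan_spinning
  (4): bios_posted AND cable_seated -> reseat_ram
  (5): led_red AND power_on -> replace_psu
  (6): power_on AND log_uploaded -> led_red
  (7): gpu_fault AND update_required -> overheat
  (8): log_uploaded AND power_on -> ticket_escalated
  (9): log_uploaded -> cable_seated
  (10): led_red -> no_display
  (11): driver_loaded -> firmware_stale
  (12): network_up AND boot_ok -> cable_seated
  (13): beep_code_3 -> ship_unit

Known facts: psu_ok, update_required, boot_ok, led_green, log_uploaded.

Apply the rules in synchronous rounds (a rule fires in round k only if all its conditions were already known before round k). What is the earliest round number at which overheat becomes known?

4

Round 1 — (1), (9), derive power_on, cable_seated.
Round 2 — (6), (8), derive led_red, ticket_escalated.
Round 3 — (5), (10), derive replace_psu, no_display.
Round 4 — (2), derive overheat.
overheat first appears in round 4.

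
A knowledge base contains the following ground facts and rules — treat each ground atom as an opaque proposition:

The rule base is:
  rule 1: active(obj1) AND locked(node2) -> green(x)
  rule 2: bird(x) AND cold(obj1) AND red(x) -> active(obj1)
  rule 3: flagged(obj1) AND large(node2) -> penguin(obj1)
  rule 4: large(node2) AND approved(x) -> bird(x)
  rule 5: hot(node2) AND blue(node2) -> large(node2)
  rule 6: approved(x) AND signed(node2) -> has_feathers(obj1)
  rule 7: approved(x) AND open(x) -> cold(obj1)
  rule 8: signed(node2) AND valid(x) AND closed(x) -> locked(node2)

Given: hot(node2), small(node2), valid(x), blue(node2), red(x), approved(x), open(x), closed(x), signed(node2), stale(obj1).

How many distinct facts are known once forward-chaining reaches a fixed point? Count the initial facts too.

17

Round 1: rule 5 [hot(node2) AND blue(node2) -> large(node2)]; rule 6 [approved(x) AND signed(node2) -> has_feathers(obj1)]; rule 7 [approved(x) AND open(x) -> cold(obj1)]; rule 8 [signed(node2) AND valid(x) AND closed(x) -> locked(node2)]. Adds large(node2), has_feathers(obj1), cold(obj1), locked(node2).
Round 2: rule 4 [large(node2) AND approved(x) -> bird(x)]. Adds bird(x).
Round 3: rule 2 [bird(x) AND cold(obj1) AND red(x) -> active(obj1)]. Adds active(obj1).
Round 4: rule 1 [active(obj1) AND locked(node2) -> green(x)]. Adds green(x).
Closure: {active(obj1), approved(x), bird(x), blue(node2), closed(x), cold(obj1), green(x), has_feathers(obj1), hot(node2), large(node2), locked(node2), open(x), red(x), signed(node2), small(node2), stale(obj1), valid(x)} — 17 facts.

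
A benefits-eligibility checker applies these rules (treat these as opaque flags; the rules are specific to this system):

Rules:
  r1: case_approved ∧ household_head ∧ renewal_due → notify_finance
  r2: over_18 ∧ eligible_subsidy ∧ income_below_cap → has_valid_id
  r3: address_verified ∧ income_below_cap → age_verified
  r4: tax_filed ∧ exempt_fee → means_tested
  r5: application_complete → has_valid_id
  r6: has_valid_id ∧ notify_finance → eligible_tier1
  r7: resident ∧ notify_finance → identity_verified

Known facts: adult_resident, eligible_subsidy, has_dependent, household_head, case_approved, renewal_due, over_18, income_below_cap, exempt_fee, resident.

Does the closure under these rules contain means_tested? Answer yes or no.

Round 1: r1 [case_approved ∧ household_head ∧ renewal_due → notify_finance]; r2 [over_18 ∧ eligible_subsidy ∧ income_below_cap → has_valid_id]. Adds notify_finance, has_valid_id.
Round 2: r6 [has_valid_id ∧ notify_finance → eligible_tier1]; r7 [resident ∧ notify_finance → identity_verified]. Adds eligible_tier1, identity_verified.
Fixed point reached. means_tested is concluded only by r4; r4 needs tax_filed (never derived).

no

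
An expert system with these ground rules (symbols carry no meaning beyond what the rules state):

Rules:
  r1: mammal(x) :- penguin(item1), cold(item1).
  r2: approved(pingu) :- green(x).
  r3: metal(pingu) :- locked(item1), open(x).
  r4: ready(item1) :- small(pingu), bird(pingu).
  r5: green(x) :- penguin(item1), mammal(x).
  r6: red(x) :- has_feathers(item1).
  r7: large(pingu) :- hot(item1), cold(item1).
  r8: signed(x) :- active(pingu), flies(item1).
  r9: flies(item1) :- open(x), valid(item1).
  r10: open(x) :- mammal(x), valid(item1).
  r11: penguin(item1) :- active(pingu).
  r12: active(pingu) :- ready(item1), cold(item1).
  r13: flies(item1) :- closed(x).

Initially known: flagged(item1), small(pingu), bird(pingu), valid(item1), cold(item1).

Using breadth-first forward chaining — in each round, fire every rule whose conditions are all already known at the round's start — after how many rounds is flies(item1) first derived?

Round 1: r4 [ready(item1) :- small(pingu), bird(pingu).]. New: ready(item1).
Round 2: r12 [active(pingu) :- ready(item1), cold(item1).]. New: active(pingu).
Round 3: r11 [penguin(item1) :- active(pingu).]. New: penguin(item1).
Round 4: r1 [mammal(x) :- penguin(item1), cold(item1).]. New: mammal(x).
Round 5: r5 [green(x) :- penguin(item1), mammal(x).]; r10 [open(x) :- mammal(x), valid(item1).]. New: green(x), open(x).
Round 6: r2 [approved(pingu) :- green(x).]; r9 [flies(item1) :- open(x), valid(item1).]. New: approved(pingu), flies(item1).
flies(item1) first appears in round 6.

6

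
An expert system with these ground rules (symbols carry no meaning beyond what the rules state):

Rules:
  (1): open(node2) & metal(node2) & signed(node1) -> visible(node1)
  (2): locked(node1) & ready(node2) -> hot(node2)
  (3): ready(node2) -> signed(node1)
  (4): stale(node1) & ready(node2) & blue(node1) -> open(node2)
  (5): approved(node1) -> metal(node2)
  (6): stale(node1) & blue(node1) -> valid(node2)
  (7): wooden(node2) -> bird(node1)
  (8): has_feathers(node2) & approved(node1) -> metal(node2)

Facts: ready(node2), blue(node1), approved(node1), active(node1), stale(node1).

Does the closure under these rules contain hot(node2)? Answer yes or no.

no

Round 1: (3) [ready(node2) -> signed(node1)]; (4) [stale(node1) & ready(node2) & blue(node1) -> open(node2)]; (5) [approved(node1) -> metal(node2)]; (6) [stale(node1) & blue(node1) -> valid(node2)]. Adds signed(node1), open(node2), metal(node2), valid(node2).
Round 2: (1) [open(node2) & metal(node2) & signed(node1) -> visible(node1)]. Adds visible(node1).
Fixed point reached. hot(node2) is concluded only by (2); (2) needs locked(node1) (never derived).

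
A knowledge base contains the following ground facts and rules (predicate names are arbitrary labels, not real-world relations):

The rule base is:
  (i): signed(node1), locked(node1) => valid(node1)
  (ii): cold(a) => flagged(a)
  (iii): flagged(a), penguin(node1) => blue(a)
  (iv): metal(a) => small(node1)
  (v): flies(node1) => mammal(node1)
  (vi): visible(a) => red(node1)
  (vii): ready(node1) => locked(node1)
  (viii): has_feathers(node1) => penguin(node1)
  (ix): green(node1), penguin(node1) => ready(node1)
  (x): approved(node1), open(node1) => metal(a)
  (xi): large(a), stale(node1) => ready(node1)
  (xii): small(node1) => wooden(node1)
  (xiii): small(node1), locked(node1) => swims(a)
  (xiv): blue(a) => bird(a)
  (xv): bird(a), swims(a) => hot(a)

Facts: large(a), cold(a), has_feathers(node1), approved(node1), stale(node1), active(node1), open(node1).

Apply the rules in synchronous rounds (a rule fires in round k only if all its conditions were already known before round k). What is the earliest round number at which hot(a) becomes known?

4

[1] (ii) [cold(a) => flagged(a)]; (viii) [has_feathers(node1) => penguin(node1)]; (x) [approved(node1), open(node1) => metal(a)]; (xi) [large(a), stale(node1) => ready(node1)]. ⇒ new: flagged(a), penguin(node1), metal(a), ready(node1).
[2] (iii) [flagged(a), penguin(node1) => blue(a)]; (iv) [metal(a) => small(node1)]; (vii) [ready(node1) => locked(node1)]. ⇒ new: blue(a), small(node1), locked(node1).
[3] (xii) [small(node1) => wooden(node1)]; (xiii) [small(node1), locked(node1) => swims(a)]; (xiv) [blue(a) => bird(a)]. ⇒ new: wooden(node1), swims(a), bird(a).
[4] (xv) [bird(a), swims(a) => hot(a)]. ⇒ new: hot(a).
hot(a) first appears in round 4.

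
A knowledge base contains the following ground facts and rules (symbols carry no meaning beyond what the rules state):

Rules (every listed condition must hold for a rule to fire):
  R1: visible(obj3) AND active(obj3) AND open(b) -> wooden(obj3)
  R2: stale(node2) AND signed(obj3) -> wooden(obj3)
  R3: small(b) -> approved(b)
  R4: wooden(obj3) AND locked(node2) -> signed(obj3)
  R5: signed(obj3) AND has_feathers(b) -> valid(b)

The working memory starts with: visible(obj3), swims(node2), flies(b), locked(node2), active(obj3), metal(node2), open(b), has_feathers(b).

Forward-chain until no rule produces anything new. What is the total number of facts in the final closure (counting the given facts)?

11

Round 1 fires R1, giving wooden(obj3).
Round 2 fires R4, giving signed(obj3).
Round 3 fires R5, giving valid(b).
Closure: {active(obj3), flies(b), has_feathers(b), locked(node2), metal(node2), open(b), signed(obj3), swims(node2), valid(b), visible(obj3), wooden(obj3)} — 11 facts.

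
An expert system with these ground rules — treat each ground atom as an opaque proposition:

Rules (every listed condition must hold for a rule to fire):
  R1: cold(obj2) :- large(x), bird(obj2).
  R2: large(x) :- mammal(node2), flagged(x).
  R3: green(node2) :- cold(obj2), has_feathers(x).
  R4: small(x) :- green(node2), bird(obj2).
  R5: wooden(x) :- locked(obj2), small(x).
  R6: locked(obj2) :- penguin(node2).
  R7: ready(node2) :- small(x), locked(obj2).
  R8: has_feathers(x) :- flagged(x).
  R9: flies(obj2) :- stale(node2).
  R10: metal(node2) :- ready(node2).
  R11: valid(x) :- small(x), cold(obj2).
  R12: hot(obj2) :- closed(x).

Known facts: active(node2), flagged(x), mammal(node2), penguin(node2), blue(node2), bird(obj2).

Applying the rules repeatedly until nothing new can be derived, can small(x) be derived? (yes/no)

yes

Round 1: R2 [large(x) :- mammal(node2), flagged(x).]; R6 [locked(obj2) :- penguin(node2).]; R8 [has_feathers(x) :- flagged(x).]. New: large(x), locked(obj2), has_feathers(x).
Round 2: R1 [cold(obj2) :- large(x), bird(obj2).]. New: cold(obj2).
Round 3: R3 [green(node2) :- cold(obj2), has_feathers(x).]. New: green(node2).
Round 4: R4 [small(x) :- green(node2), bird(obj2).]. New: small(x).
Round 5: R5 [wooden(x) :- locked(obj2), small(x).]; R7 [ready(node2) :- small(x), locked(obj2).]; R11 [valid(x) :- small(x), cold(obj2).]. New: wooden(x), ready(node2), valid(x).
Round 6: R10 [metal(node2) :- ready(node2).]. New: metal(node2).
small(x) appears in round 4, so it is derivable.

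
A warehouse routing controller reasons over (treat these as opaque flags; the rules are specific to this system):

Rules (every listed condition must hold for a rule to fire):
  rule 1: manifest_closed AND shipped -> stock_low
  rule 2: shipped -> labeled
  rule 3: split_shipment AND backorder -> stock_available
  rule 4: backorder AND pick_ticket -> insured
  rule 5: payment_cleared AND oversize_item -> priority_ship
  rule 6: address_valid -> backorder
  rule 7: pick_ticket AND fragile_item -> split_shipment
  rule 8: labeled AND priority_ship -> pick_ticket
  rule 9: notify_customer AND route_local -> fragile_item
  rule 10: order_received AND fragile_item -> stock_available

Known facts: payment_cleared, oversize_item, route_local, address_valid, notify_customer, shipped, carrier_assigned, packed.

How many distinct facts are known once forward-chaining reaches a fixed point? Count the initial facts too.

16

Round 1: rule 2 [shipped -> labeled]; rule 5 [payment_cleared AND oversize_item -> priority_ship]; rule 6 [address_valid -> backorder]; rule 9 [notify_customer AND route_local -> fragile_item]. New: labeled, priority_ship, backorder, fragile_item.
Round 2: rule 8 [labeled AND priority_ship -> pick_ticket]. New: pick_ticket.
Round 3: rule 4 [backorder AND pick_ticket -> insured]; rule 7 [pick_ticket AND fragile_item -> split_shipment]. New: insured, split_shipment.
Round 4: rule 3 [split_shipment AND backorder -> stock_available]. New: stock_available.
Closure: {address_valid, backorder, carrier_assigned, fragile_item, insured, labeled, notify_customer, oversize_item, packed, payment_cleared, pick_ticket, priority_ship, route_local, shipped, split_shipment, stock_available} — 16 facts.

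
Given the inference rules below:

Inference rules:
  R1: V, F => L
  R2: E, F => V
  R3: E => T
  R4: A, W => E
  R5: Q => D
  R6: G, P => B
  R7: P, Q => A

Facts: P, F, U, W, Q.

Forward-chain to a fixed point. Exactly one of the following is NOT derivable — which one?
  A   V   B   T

B

Round 1: R5 [Q => D]; R7 [P, Q => A]. New: D, A.
Round 2: R4 [A, W => E]. New: E.
Round 3: R2 [E, F => V]; R3 [E => T]. New: V, T.
Round 4: R1 [V, F => L]. New: L.
Derived: V (round 3), A (round 1), T (round 3). B never appears in any round.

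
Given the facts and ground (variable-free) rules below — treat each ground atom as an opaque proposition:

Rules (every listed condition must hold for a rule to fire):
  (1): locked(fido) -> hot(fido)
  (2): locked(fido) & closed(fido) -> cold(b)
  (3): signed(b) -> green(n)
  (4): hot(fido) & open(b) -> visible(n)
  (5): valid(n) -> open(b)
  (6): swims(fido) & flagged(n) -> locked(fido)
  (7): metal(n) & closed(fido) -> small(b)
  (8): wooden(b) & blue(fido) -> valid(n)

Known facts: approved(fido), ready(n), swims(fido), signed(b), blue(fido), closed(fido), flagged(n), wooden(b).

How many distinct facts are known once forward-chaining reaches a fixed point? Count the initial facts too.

[1] (3) [signed(b) -> green(n)]; (6) [swims(fido) & flagged(n) -> locked(fido)]; (8) [wooden(b) & blue(fido) -> valid(n)]. ⇒ new: green(n), locked(fido), valid(n).
[2] (1) [locked(fido) -> hot(fido)]; (2) [locked(fido) & closed(fido) -> cold(b)]; (5) [valid(n) -> open(b)]. ⇒ new: hot(fido), cold(b), open(b).
[3] (4) [hot(fido) & open(b) -> visible(n)]. ⇒ new: visible(n).
Closure: {approved(fido), blue(fido), closed(fido), cold(b), flagged(n), green(n), hot(fido), locked(fido), open(b), ready(n), signed(b), swims(fido), valid(n), visible(n), wooden(b)} — 15 facts.

15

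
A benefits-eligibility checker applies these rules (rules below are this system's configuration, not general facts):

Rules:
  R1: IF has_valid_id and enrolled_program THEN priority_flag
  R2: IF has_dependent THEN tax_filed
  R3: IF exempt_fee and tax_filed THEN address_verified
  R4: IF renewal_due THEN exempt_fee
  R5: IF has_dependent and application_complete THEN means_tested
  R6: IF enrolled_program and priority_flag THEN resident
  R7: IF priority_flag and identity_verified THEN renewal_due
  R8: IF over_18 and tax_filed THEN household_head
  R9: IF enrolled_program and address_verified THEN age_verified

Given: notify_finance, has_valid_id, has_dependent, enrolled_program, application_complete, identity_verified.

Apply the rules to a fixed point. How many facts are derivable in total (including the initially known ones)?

14

Round 1 fires R1, R2, R5, giving priority_flag, tax_filed, means_tested.
Round 2 fires R6, R7, giving resident, renewal_due.
Round 3 fires R4, giving exempt_fee.
Round 4 fires R3, giving address_verified.
Round 5 fires R9, giving age_verified.
Closure: {address_verified, age_verified, application_complete, enrolled_program, exempt_fee, has_dependent, has_valid_id, identity_verified, means_tested, notify_finance, priority_flag, renewal_due, resident, tax_filed} — 14 facts.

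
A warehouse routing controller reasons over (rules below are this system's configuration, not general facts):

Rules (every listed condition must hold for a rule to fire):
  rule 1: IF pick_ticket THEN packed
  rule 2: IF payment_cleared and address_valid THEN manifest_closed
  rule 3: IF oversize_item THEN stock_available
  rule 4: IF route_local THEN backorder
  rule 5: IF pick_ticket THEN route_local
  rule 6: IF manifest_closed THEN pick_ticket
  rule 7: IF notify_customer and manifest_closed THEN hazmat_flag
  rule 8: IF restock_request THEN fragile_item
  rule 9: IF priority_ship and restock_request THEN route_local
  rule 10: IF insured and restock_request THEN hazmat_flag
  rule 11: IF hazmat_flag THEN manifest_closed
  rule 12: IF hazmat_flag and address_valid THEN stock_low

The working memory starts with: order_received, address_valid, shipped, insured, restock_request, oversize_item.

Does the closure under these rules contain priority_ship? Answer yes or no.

no

Round 1 fires rule 3, rule 8, rule 10, giving stock_available, fragile_item, hazmat_flag.
Round 2 fires rule 11, rule 12, giving manifest_closed, stock_low.
Round 3 fires rule 6, giving pick_ticket.
Round 4 fires rule 1, rule 5, giving packed, route_local.
Round 5 fires rule 4, giving backorder.
Fixed point reached. No rule has priority_ship as a consequent, and it is not given.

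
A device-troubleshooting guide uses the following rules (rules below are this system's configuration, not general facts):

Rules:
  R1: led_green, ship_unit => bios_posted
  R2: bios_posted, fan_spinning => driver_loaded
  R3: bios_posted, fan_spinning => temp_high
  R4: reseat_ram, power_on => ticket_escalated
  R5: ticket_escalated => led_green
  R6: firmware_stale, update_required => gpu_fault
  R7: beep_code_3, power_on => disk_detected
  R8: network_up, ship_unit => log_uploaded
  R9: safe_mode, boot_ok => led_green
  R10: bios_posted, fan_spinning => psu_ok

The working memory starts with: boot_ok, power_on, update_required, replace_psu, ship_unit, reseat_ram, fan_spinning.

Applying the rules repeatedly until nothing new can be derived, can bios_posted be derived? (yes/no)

[1] R4 [reseat_ram, power_on => ticket_escalated]. ⇒ new: ticket_escalated.
[2] R5 [ticket_escalated => led_green]. ⇒ new: led_green.
[3] R1 [led_green, ship_unit => bios_posted]. ⇒ new: bios_posted.
[4] R2 [bios_posted, fan_spinning => driver_loaded]; R3 [bios_posted, fan_spinning => temp_high]; R10 [bios_posted, fan_spinning => psu_ok]. ⇒ new: driver_loaded, temp_high, psu_ok.
bios_posted appears in round 3, so it is derivable.

yes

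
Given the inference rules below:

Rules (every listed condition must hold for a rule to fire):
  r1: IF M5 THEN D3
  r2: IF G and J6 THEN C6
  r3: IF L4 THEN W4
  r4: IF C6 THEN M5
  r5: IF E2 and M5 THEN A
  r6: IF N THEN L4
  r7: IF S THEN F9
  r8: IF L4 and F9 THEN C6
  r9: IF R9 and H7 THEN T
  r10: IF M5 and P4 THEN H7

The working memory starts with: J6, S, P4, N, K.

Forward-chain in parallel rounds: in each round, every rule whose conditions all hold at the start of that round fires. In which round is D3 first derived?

Round 1 — r6, r7, derive L4, F9.
Round 2 — r3, r8, derive W4, C6.
Round 3 — r4, derive M5.
Round 4 — r1, r10, derive D3, H7.
D3 first appears in round 4.

4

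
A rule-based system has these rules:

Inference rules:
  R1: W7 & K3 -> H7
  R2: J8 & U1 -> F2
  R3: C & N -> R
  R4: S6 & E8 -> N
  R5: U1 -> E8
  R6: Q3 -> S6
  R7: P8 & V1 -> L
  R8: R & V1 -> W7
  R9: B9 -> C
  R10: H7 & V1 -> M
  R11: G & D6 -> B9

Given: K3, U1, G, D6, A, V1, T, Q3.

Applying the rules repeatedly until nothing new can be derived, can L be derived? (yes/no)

no

Round 1 fires R5, R6, R11, giving E8, S6, B9.
Round 2 fires R4, R9, giving N, C.
Round 3 fires R3, giving R.
Round 4 fires R8, giving W7.
Round 5 fires R1, giving H7.
Round 6 fires R10, giving M.
Fixed point reached. L is concluded only by R7; R7 needs P8 (never derived).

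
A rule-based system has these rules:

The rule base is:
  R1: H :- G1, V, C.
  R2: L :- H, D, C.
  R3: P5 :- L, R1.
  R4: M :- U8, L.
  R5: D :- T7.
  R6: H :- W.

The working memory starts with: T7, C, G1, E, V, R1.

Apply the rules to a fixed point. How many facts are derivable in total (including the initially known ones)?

10

Round 1 fires R1, R5, giving H, D.
Round 2 fires R2, giving L.
Round 3 fires R3, giving P5.
Closure: {C, D, E, G1, H, L, P5, R1, T7, V} — 10 facts.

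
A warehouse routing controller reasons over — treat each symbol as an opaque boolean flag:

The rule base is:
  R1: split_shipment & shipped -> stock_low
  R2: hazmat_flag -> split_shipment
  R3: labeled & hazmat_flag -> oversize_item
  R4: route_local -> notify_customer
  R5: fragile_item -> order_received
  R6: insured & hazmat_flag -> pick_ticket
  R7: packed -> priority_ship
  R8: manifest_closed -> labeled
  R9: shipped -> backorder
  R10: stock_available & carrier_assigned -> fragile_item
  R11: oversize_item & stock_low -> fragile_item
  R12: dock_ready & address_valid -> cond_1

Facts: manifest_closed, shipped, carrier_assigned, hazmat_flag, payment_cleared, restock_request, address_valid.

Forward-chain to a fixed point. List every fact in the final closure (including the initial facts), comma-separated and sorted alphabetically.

[1] R2 [hazmat_flag -> split_shipment]; R8 [manifest_closed -> labeled]; R9 [shipped -> backorder]. ⇒ new: split_shipment, labeled, backorder.
[2] R1 [split_shipment & shipped -> stock_low]; R3 [labeled & hazmat_flag -> oversize_item]. ⇒ new: stock_low, oversize_item.
[3] R11 [oversize_item & stock_low -> fragile_item]. ⇒ new: fragile_item.
[4] R5 [fragile_item -> order_received]. ⇒ new: order_received.

address_valid, backorder, carrier_assigned, fragile_item, hazmat_flag, labeled, manifest_closed, order_received, oversize_item, payment_cleared, restock_request, shipped, split_shipment, stock_low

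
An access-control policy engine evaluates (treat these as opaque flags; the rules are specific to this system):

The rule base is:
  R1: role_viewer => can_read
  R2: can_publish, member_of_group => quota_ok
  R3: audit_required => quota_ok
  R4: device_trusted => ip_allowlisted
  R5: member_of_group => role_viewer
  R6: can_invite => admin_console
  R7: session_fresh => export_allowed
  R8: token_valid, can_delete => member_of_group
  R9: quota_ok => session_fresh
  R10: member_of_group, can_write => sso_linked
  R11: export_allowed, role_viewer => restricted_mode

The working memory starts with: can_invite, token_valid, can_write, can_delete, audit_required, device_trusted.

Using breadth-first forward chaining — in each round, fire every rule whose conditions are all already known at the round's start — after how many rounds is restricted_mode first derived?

4

Round 1 — R3, R4, R6, R8, derive quota_ok, ip_allowlisted, admin_console, member_of_group.
Round 2 — R5, R9, R10, derive role_viewer, session_fresh, sso_linked.
Round 3 — R1, R7, derive can_read, export_allowed.
Round 4 — R11, derive restricted_mode.
restricted_mode first appears in round 4.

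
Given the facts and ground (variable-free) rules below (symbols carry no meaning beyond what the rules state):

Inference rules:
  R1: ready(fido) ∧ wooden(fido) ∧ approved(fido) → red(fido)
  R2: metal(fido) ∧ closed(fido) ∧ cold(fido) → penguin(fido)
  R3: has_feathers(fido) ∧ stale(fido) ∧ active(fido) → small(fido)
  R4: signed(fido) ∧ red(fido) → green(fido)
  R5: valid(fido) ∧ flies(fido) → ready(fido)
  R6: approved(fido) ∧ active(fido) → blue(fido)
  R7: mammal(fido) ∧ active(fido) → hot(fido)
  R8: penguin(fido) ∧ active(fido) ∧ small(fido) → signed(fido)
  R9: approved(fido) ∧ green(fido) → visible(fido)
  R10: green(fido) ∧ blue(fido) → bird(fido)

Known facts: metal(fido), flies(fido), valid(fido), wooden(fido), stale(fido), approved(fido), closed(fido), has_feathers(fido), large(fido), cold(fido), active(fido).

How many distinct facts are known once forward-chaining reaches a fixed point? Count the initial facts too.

20

Round 1 fires R2, R3, R5, R6, giving penguin(fido), small(fido), ready(fido), blue(fido).
Round 2 fires R1, R8, giving red(fido), signed(fido).
Round 3 fires R4, giving green(fido).
Round 4 fires R9, R10, giving visible(fido), bird(fido).
Closure: {active(fido), approved(fido), bird(fido), blue(fido), closed(fido), cold(fido), flies(fido), green(fido), has_feathers(fido), large(fido), metal(fido), penguin(fido), ready(fido), red(fido), signed(fido), small(fido), stale(fido), valid(fido), visible(fido), wooden(fido)} — 20 facts.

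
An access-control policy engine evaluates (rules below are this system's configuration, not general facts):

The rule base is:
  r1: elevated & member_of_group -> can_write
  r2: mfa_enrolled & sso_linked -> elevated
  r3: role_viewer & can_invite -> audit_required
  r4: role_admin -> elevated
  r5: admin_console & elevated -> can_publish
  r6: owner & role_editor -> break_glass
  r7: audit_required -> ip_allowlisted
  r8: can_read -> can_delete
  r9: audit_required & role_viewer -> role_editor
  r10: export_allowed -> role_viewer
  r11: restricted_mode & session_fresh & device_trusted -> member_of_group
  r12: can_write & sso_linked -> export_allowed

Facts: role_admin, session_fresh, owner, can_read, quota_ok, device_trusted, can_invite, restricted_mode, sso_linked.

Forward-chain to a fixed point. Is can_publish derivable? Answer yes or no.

Round 1 — r4, r8, r11, derive elevated, can_delete, member_of_group.
Round 2 — r1, derive can_write.
Round 3 — r12, derive export_allowed.
Round 4 — r10, derive role_viewer.
Round 5 — r3, derive audit_required.
Round 6 — r7, r9, derive ip_allowlisted, role_editor.
Round 7 — r6, derive break_glass.
Fixed point reached. can_publish is concluded only by r5; r5 needs admin_console (never derived).

no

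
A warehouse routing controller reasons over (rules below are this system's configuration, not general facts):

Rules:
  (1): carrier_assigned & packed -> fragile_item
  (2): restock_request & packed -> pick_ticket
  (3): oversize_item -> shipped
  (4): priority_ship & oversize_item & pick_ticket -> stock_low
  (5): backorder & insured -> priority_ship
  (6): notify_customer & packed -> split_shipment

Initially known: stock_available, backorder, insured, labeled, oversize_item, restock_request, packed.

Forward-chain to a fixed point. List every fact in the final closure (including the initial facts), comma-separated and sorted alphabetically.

Round 1 — (2), (3), (5), derive pick_ticket, shipped, priority_ship.
Round 2 — (4), derive stock_low.

backorder, insured, labeled, oversize_item, packed, pick_ticket, priority_ship, restock_request, shipped, stock_available, stock_low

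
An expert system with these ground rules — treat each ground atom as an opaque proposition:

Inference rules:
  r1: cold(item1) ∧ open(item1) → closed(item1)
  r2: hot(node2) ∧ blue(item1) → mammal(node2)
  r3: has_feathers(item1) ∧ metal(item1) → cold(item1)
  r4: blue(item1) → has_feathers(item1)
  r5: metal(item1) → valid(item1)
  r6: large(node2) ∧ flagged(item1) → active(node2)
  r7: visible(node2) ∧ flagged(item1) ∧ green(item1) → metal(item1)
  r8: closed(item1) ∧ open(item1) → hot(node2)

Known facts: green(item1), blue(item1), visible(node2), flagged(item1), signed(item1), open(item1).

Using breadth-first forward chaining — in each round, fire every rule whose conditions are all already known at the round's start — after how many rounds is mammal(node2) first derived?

5

Round 1: r4 [blue(item1) → has_feathers(item1)]; r7 [visible(node2) ∧ flagged(item1) ∧ green(item1) → metal(item1)]. Adds has_feathers(item1), metal(item1).
Round 2: r3 [has_feathers(item1) ∧ metal(item1) → cold(item1)]; r5 [metal(item1) → valid(item1)]. Adds cold(item1), valid(item1).
Round 3: r1 [cold(item1) ∧ open(item1) → closed(item1)]. Adds closed(item1).
Round 4: r8 [closed(item1) ∧ open(item1) → hot(node2)]. Adds hot(node2).
Round 5: r2 [hot(node2) ∧ blue(item1) → mammal(node2)]. Adds mammal(node2).
mammal(node2) first appears in round 5.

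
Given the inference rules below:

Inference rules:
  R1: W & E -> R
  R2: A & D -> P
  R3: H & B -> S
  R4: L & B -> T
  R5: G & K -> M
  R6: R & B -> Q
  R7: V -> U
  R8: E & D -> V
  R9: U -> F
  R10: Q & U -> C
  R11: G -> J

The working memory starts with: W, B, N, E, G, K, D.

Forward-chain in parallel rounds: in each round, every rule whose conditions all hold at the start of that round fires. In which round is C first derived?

3

[1] R1 [W & E -> R]; R5 [G & K -> M]; R8 [E & D -> V]; R11 [G -> J]. ⇒ new: R, M, V, J.
[2] R6 [R & B -> Q]; R7 [V -> U]. ⇒ new: Q, U.
[3] R9 [U -> F]; R10 [Q & U -> C]. ⇒ new: F, C.
C first appears in round 3.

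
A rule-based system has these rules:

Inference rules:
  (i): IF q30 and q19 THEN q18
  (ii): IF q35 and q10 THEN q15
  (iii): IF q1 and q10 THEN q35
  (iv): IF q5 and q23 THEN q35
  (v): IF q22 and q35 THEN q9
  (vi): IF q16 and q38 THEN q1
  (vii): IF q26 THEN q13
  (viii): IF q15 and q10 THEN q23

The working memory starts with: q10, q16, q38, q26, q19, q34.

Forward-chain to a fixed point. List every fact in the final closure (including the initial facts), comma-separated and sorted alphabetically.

q1, q10, q13, q15, q16, q19, q23, q26, q34, q35, q38

Round 1 — (vi), (vii), derive q1, q13.
Round 2 — (iii), derive q35.
Round 3 — (ii), derive q15.
Round 4 — (viii), derive q23.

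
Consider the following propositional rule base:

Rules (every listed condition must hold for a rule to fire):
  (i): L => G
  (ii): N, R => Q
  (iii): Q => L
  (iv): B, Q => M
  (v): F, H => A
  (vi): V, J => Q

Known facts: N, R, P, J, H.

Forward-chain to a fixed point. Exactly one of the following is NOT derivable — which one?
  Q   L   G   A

A

Round 1 fires (ii), giving Q.
Round 2 fires (iii), giving L.
Round 3 fires (i), giving G.
Derived: L (round 2), Q (round 1), G (round 3). A never appears in any round.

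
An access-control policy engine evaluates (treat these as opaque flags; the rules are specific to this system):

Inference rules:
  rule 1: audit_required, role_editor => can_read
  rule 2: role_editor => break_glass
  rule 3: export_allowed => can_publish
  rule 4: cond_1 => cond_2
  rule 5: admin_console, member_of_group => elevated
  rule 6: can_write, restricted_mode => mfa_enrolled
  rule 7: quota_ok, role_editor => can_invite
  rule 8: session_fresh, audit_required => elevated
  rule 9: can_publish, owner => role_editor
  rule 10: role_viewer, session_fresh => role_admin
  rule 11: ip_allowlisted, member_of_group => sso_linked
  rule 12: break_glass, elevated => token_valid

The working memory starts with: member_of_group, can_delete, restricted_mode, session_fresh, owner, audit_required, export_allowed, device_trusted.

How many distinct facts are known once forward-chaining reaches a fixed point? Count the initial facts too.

14

Round 1: rule 3 [export_allowed => can_publish]; rule 8 [session_fresh, audit_required => elevated]. Adds can_publish, elevated.
Round 2: rule 9 [can_publish, owner => role_editor]. Adds role_editor.
Round 3: rule 1 [audit_required, role_editor => can_read]; rule 2 [role_editor => break_glass]. Adds can_read, break_glass.
Round 4: rule 12 [break_glass, elevated => token_valid]. Adds token_valid.
Closure: {audit_required, break_glass, can_delete, can_publish, can_read, device_trusted, elevated, export_allowed, member_of_group, owner, restricted_mode, role_editor, session_fresh, token_valid} — 14 facts.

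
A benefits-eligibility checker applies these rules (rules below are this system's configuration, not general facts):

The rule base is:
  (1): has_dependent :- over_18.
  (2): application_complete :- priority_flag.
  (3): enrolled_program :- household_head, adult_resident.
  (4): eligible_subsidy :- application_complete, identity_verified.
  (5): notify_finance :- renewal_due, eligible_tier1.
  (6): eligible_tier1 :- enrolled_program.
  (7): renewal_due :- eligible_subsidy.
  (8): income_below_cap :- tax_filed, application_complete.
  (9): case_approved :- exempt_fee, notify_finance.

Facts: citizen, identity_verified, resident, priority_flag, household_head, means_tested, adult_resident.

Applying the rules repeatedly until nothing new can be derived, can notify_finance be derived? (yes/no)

Round 1 fires (2), (3), giving application_complete, enrolled_program.
Round 2 fires (4), (6), giving eligible_subsidy, eligible_tier1.
Round 3 fires (7), giving renewal_due.
Round 4 fires (5), giving notify_finance.
notify_finance appears in round 4, so it is derivable.

yes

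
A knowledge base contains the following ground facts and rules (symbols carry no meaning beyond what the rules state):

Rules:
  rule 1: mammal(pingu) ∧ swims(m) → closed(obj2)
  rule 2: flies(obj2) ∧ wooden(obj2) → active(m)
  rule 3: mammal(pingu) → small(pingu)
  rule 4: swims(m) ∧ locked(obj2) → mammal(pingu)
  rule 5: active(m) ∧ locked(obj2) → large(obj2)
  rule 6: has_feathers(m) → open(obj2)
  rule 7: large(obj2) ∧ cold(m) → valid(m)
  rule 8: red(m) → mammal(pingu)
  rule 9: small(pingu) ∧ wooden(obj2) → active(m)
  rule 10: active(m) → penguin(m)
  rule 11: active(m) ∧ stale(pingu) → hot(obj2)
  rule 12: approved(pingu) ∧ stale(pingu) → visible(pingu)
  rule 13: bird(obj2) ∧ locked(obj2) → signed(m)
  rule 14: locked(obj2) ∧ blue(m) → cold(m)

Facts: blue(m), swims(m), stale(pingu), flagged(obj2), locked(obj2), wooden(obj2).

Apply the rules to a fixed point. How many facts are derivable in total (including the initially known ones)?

Round 1 fires rule 4, rule 14, giving mammal(pingu), cold(m).
Round 2 fires rule 1, rule 3, giving closed(obj2), small(pingu).
Round 3 fires rule 9, giving active(m).
Round 4 fires rule 5, rule 10, rule 11, giving large(obj2), penguin(m), hot(obj2).
Round 5 fires rule 7, giving valid(m).
Closure: {active(m), blue(m), closed(obj2), cold(m), flagged(obj2), hot(obj2), large(obj2), locked(obj2), mammal(pingu), penguin(m), small(pingu), stale(pingu), swims(m), valid(m), wooden(obj2)} — 15 facts.

15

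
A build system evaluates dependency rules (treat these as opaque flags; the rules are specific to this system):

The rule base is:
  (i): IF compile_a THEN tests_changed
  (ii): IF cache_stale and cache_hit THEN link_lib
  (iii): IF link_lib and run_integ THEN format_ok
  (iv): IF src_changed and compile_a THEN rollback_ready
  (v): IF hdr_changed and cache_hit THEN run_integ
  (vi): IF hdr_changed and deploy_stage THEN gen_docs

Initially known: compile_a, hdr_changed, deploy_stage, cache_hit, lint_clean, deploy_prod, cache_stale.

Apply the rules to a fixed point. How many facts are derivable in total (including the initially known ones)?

Round 1: (i) [IF compile_a THEN tests_changed]; (ii) [IF cache_stale and cache_hit THEN link_lib]; (v) [IF hdr_changed and cache_hit THEN run_integ]; (vi) [IF hdr_changed and deploy_stage THEN gen_docs]. Adds tests_changed, link_lib, run_integ, gen_docs.
Round 2: (iii) [IF link_lib and run_integ THEN format_ok]. Adds format_ok.
Closure: {cache_hit, cache_stale, compile_a, deploy_prod, deploy_stage, format_ok, gen_docs, hdr_changed, link_lib, lint_clean, run_integ, tests_changed} — 12 facts.

12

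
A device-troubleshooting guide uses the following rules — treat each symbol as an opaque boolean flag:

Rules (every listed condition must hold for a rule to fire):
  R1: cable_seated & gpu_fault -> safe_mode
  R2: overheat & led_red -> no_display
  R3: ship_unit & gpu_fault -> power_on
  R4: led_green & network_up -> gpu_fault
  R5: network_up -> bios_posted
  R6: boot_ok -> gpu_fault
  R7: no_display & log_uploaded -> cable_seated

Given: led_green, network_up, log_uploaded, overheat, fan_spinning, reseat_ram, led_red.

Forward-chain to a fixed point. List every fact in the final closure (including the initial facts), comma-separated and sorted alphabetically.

Round 1 fires R2, R4, R5, giving no_display, gpu_fault, bios_posted.
Round 2 fires R7, giving cable_seated.
Round 3 fires R1, giving safe_mode.

bios_posted, cable_seated, fan_spinning, gpu_fault, led_green, led_red, log_uploaded, network_up, no_display, overheat, reseat_ram, safe_mode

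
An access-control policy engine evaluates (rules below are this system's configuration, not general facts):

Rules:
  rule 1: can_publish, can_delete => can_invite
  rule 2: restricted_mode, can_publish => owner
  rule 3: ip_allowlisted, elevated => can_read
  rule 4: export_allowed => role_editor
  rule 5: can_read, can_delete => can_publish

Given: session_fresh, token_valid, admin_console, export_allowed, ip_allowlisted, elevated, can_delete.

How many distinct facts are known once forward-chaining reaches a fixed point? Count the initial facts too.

11

Round 1 — rule 3, rule 4, derive can_read, role_editor.
Round 2 — rule 5, derive can_publish.
Round 3 — rule 1, derive can_invite.
Closure: {admin_console, can_delete, can_invite, can_publish, can_read, elevated, export_allowed, ip_allowlisted, role_editor, session_fresh, token_valid} — 11 facts.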